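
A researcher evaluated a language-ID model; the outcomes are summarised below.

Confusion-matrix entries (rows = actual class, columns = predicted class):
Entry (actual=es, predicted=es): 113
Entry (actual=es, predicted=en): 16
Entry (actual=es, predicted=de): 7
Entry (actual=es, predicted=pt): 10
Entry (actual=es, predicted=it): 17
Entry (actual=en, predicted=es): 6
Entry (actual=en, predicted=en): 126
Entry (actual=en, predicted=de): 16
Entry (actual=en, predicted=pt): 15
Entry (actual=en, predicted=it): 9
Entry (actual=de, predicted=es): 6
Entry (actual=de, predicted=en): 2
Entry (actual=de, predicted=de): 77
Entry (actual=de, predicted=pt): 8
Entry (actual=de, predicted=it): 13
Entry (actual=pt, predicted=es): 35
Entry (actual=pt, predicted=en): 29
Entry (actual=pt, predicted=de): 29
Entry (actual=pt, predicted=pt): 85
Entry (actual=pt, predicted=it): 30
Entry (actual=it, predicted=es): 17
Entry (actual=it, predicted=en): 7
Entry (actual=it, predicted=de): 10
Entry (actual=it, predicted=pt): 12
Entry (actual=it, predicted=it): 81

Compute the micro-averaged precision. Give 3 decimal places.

0.621

Micro-averaging pools counts across classes: ΣTP=482, ΣFP=294, ΣFN=294.
Micro-precision = TP/(TP+FP) on pooled counts = 0.621 (equals overall accuracy in single-label multiclass).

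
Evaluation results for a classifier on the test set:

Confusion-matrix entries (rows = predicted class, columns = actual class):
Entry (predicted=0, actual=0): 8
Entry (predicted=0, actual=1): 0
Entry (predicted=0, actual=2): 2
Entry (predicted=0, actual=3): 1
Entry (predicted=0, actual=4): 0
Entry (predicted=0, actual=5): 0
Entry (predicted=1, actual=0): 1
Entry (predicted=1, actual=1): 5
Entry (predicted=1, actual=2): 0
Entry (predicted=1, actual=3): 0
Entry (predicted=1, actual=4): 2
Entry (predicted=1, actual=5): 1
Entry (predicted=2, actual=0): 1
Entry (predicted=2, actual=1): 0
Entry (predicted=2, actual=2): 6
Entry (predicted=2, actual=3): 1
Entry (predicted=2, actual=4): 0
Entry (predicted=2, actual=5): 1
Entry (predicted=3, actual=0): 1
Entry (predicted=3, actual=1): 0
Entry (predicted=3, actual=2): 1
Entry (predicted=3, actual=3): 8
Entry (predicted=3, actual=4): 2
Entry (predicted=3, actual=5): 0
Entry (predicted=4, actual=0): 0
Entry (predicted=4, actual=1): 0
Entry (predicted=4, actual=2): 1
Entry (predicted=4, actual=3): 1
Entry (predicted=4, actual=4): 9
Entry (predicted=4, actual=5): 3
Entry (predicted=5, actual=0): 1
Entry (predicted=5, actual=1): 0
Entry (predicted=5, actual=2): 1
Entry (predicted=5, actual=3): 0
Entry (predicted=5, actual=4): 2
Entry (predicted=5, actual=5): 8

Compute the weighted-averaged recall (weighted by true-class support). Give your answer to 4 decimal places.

Per-class recall (TP/(TP+FN)):
  0: TP=8, FN=1+1+1+0+1=4 → 8/12 = 0.66667
  1: TP=5, FN=0+0+0+0+0=0 → 5/5 = 1.00000
  2: TP=6, FN=2+0+1+1+1=5 → 6/11 = 0.54545
  3: TP=8, FN=1+0+1+1+0=3 → 8/11 = 0.72727
  4: TP=9, FN=0+2+0+2+2=6 → 9/15 = 0.60000
  5: TP=8, FN=0+1+1+0+3=5 → 8/13 = 0.61538
Weighted-recall = Σ (supportᵢ/N)·recallᵢ with N=67: (12/67)·0.66667 + (5/67)·1.00000 + (11/67)·0.54545 + (11/67)·0.72727 + (15/67)·0.60000 + (13/67)·0.61538 = 0.6567

0.6567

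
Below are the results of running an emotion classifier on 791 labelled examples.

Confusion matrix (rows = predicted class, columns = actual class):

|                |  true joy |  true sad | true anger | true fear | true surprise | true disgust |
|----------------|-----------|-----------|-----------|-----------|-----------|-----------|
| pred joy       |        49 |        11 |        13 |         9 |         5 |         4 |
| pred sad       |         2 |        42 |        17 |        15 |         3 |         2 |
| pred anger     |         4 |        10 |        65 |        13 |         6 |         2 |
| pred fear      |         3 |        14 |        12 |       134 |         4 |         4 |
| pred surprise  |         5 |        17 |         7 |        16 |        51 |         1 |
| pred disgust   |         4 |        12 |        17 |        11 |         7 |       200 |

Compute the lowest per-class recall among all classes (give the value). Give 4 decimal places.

0.3962

Per-class recall (TP/(TP+FN)):
  joy: TP=49, FN=2+4+3+5+4=18 → 49/67 = 0.73134
  sad: TP=42, FN=11+10+14+17+12=64 → 42/106 = 0.39623
  anger: TP=65, FN=13+17+12+7+17=66 → 65/131 = 0.49618
  fear: TP=134, FN=9+15+13+16+11=64 → 134/198 = 0.67677
  surprise: TP=51, FN=5+3+6+4+7=25 → 51/76 = 0.67105
  disgust: TP=200, FN=4+2+2+4+1=13 → 200/213 = 0.93897
Lowest is class 'sad' with recall = 0.3962.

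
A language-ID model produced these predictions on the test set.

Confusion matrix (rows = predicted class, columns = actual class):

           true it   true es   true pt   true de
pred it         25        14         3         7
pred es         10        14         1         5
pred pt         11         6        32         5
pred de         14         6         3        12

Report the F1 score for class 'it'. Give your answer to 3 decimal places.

0.459

Treat 'it' as positive and all other classes as negative.
F1 score = 2·TP/(2·TP+FP+FN).
it: TP=25, FP=14+3+7=24, FN=10+11+14=35 → 50/109 = 0.4587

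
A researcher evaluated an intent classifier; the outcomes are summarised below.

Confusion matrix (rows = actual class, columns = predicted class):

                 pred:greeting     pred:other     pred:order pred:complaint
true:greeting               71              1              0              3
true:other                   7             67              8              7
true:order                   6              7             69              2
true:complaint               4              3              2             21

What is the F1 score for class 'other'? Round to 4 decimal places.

0.8024

F1 score = 2·TP/(2·TP+FP+FN).
other: TP=67, FP=1+7+3=11, FN=7+8+7=22 → 134/167 = 0.80240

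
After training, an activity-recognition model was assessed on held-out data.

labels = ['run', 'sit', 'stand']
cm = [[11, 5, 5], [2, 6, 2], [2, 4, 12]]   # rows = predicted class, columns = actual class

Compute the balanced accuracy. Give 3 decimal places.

Balanced accuracy = mean of per-class recall.
  run: recall = 11/15 = 0.7333
  sit: recall = 6/15 = 0.4000
  stand: recall = 12/19 = 0.6316
Mean = (0.7333 + 0.4000 + 0.6316) / 3 = 0.588

0.588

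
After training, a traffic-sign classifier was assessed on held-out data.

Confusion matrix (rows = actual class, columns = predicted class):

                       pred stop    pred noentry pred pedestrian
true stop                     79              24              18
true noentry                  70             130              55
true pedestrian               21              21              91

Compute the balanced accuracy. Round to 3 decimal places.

0.616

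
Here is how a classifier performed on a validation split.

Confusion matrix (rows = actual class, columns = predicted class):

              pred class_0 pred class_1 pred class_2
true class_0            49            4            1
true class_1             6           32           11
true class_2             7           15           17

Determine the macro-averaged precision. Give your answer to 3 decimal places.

Per-class precision (TP/(TP+FP)):
  class_0: TP=49, FP=6+7=13 → 49/62 = 0.7903
  class_1: TP=32, FP=4+15=19 → 32/51 = 0.6275
  class_2: TP=17, FP=1+11=12 → 17/29 = 0.5862
Macro-precision = mean = (0.7903 + 0.6275 + 0.5862) / 3 = 0.668

0.668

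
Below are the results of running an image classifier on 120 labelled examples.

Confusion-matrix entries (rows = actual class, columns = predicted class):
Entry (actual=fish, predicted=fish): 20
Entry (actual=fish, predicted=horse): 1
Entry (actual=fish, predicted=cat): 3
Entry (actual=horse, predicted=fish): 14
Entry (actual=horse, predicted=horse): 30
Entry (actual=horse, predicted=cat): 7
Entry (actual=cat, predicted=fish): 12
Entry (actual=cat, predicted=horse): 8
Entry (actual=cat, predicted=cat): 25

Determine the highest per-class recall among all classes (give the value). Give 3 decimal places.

0.833

Per-class recall (TP/(TP+FN)):
  fish: TP=20, FN=1+3=4 → 20/24 = 0.8333
  horse: TP=30, FN=14+7=21 → 30/51 = 0.5882
  cat: TP=25, FN=12+8=20 → 25/45 = 0.5556
Highest is class 'fish' with recall = 0.833.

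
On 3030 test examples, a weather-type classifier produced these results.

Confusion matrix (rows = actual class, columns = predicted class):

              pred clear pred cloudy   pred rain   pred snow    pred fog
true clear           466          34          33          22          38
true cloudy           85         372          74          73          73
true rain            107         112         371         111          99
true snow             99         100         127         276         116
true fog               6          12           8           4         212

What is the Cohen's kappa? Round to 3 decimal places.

Observed agreement pₒ = trace/N = 1697/3030 = 0.5601
Expected agreement pₑ = Σ (rowᵢ·colᵢ)/N² = (593·763 + 677·630 + 800·613 + 718·486 + 242·538)/3030² = 0.2013
κ = (pₒ − pₑ)/(1 − pₑ) = (0.5601 − 0.2013)/(1 − 0.2013) = 0.449

0.449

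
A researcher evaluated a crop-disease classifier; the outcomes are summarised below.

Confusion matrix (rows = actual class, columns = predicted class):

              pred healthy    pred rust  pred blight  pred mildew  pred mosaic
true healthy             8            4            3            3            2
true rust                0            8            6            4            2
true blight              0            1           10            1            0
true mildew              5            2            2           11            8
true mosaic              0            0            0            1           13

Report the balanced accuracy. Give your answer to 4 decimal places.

Balanced accuracy = mean of per-class recall.
  healthy: recall = 8/20 = 0.40000
  rust: recall = 8/20 = 0.40000
  blight: recall = 10/12 = 0.83333
  mildew: recall = 11/28 = 0.39286
  mosaic: recall = 13/14 = 0.92857
Mean = (0.40000 + 0.40000 + 0.83333 + 0.39286 + 0.92857) / 5 = 0.5910

0.5910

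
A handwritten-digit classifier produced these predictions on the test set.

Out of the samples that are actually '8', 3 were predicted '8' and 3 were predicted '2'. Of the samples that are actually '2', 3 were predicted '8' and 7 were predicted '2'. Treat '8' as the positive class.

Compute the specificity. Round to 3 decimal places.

Specificity = TN/(TN+FP) = 7/(7+3) = 0.700

0.700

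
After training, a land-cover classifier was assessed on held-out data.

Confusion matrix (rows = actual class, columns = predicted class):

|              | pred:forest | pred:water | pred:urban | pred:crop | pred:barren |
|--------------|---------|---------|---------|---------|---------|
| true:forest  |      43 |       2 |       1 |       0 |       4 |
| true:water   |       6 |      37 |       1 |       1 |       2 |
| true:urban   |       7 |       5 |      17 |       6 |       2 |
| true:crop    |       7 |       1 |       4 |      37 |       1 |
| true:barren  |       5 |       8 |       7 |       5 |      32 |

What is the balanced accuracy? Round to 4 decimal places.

Balanced accuracy = mean of per-class recall.
  forest: recall = 43/50 = 0.86000
  water: recall = 37/47 = 0.78723
  urban: recall = 17/37 = 0.45946
  crop: recall = 37/50 = 0.74000
  barren: recall = 32/57 = 0.56140
Mean = (0.86000 + 0.78723 + 0.45946 + 0.74000 + 0.56140) / 5 = 0.6816

0.6816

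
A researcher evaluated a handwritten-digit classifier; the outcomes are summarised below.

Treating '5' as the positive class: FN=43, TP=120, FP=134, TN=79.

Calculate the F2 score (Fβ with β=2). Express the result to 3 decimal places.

Fβ = (1+β²)·TP / ((1+β²)·TP + β²·FN + FP), with β²=4
= 5·120 / (5·120 + 4·43 + 134) = 0.662

0.662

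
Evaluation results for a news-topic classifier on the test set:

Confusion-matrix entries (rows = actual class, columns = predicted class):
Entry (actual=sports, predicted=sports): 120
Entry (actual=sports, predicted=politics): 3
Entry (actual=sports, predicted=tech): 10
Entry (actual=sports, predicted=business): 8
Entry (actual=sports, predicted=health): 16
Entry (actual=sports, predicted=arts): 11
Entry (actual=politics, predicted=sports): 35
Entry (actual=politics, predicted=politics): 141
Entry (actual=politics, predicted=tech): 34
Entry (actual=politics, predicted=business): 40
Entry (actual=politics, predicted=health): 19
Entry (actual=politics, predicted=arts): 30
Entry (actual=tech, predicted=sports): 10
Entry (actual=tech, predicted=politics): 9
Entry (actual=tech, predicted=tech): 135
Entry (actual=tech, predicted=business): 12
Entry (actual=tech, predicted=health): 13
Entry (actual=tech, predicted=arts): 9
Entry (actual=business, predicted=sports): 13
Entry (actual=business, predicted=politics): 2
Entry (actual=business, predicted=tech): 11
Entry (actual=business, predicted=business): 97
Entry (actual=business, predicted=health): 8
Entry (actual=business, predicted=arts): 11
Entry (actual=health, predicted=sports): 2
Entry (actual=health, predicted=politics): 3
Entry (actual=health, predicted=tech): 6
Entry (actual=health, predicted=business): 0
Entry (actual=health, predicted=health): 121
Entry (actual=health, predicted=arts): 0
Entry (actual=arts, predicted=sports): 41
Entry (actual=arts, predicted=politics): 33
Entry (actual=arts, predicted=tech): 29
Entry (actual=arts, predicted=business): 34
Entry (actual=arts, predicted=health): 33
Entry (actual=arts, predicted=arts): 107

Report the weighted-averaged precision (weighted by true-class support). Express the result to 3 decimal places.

Per-class precision (TP/(TP+FP)):
  sports: TP=120, FP=35+10+13+2+41=101 → 120/221 = 0.5430
  politics: TP=141, FP=3+9+2+3+33=50 → 141/191 = 0.7382
  tech: TP=135, FP=10+34+11+6+29=90 → 135/225 = 0.6000
  business: TP=97, FP=8+40+12+0+34=94 → 97/191 = 0.5079
  health: TP=121, FP=16+19+13+8+33=89 → 121/210 = 0.5762
  arts: TP=107, FP=11+30+9+11+0=61 → 107/168 = 0.6369
Weighted-precision = Σ (supportᵢ/N)·precisionᵢ with N=1206: (168/1206)·0.5430 + (299/1206)·0.7382 + (188/1206)·0.6000 + (142/1206)·0.5079 + (132/1206)·0.5762 + (277/1206)·0.6369 = 0.621

0.621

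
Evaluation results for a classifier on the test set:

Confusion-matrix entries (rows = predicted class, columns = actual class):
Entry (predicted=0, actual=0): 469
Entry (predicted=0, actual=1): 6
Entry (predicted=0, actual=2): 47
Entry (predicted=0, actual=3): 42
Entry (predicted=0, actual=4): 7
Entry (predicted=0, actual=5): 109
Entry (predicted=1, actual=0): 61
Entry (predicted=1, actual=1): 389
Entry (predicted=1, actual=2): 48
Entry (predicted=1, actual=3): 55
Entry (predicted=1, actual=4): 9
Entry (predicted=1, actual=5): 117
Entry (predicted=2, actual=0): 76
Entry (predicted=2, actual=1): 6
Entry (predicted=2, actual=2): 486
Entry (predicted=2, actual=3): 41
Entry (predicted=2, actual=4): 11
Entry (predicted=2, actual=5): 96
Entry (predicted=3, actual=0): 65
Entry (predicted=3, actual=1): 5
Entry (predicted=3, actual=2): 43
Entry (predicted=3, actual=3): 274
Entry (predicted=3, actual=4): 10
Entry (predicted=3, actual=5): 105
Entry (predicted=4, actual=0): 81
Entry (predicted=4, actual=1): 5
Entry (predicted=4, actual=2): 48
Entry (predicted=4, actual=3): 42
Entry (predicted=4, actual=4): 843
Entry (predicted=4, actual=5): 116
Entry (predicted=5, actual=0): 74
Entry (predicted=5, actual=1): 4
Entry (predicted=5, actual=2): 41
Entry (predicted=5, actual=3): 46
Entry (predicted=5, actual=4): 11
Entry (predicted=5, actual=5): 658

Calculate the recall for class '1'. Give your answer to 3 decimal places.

recall = TP/(TP+FN).
1: TP=389, FN=6+6+5+5+4=26 → 389/415 = 0.9373

0.937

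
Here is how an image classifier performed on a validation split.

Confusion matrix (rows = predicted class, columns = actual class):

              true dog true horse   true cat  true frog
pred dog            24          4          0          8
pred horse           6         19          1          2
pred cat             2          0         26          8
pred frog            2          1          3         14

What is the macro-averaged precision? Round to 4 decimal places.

0.6919

Per-class precision (TP/(TP+FP)):
  dog: TP=24, FP=4+0+8=12 → 24/36 = 0.66667
  horse: TP=19, FP=6+1+2=9 → 19/28 = 0.67857
  cat: TP=26, FP=2+0+8=10 → 26/36 = 0.72222
  frog: TP=14, FP=2+1+3=6 → 14/20 = 0.70000
Macro-precision = mean = (0.66667 + 0.67857 + 0.72222 + 0.70000) / 4 = 0.6919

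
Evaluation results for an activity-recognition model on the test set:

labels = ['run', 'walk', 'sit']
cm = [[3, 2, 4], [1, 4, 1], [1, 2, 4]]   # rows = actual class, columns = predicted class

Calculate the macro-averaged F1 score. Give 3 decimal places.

0.500

Per-class F1 score (2·TP/(2·TP+FP+FN)):
  run: TP=3, FP=1+1=2, FN=2+4=6 → 6/14 = 0.4286
  walk: TP=4, FP=2+2=4, FN=1+1=2 → 8/14 = 0.5714
  sit: TP=4, FP=4+1=5, FN=1+2=3 → 8/16 = 0.5000
Macro-F1 score = mean = (0.4286 + 0.5714 + 0.5000) / 3 = 0.500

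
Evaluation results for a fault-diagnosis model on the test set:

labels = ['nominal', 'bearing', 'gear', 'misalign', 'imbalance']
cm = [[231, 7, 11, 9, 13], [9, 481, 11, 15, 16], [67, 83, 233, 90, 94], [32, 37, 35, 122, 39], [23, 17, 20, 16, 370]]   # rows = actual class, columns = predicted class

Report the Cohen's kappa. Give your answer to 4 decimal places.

0.6082

Observed agreement pₒ = trace/N = 1437/2081 = 0.69053
Expected agreement pₑ = Σ (rowᵢ·colᵢ)/N² = (271·362 + 532·625 + 567·310 + 265·252 + 446·532)/2081² = 0.21023
κ = (pₒ − pₑ)/(1 − pₑ) = (0.69053 − 0.21023)/(1 − 0.21023) = 0.6082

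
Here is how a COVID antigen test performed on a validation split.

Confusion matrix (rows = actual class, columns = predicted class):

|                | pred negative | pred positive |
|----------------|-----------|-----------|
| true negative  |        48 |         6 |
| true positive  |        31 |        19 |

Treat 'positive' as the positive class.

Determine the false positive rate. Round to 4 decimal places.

0.1111

FPR = FP/(FP+TN) = 6/(6+48) = 0.1111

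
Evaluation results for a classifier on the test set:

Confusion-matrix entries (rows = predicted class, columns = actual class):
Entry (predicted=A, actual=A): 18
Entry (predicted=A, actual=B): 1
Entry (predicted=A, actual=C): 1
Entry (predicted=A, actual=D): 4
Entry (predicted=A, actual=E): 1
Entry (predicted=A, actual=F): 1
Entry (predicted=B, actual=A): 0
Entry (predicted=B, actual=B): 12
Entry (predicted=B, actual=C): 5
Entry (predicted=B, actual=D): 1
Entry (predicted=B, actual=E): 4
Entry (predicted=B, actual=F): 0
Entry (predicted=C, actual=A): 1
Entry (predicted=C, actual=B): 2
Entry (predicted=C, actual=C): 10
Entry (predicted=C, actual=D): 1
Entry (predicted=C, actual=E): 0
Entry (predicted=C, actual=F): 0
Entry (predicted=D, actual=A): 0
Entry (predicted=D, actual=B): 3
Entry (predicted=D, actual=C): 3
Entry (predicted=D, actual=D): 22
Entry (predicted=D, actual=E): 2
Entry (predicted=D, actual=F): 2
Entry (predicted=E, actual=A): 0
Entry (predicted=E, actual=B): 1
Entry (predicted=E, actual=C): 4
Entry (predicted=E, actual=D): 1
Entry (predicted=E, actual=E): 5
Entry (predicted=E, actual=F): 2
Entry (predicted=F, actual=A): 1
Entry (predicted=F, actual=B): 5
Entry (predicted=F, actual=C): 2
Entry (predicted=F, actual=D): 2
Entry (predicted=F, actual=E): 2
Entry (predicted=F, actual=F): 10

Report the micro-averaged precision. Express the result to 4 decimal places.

Micro-averaging pools counts across classes: ΣTP=77, ΣFP=52, ΣFN=52.
Micro-precision = TP/(TP+FP) on pooled counts = 0.5969 (equals overall accuracy in single-label multiclass).

0.5969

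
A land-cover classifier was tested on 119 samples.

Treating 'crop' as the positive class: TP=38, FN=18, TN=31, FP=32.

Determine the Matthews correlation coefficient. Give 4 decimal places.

MCC = (TP·TN − FP·FN) / √((TP+FP)(TP+FN)(TN+FP)(TN+FN))
Numerator = 38·31 − 32·18 = 602
Denominator = √(70·56·63·49) = √12101040 = 3478.6549
MCC = 602 / 3478.6549 = 0.1731

0.1731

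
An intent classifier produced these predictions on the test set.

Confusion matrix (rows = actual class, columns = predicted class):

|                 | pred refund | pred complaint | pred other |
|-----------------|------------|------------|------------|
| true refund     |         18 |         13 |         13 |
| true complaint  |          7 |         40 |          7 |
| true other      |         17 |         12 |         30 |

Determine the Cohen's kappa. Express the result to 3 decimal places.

0.337

Observed agreement pₒ = trace/N = 88/157 = 0.5605
Expected agreement pₑ = Σ (rowᵢ·colᵢ)/N² = (44·42 + 54·65 + 59·50)/157² = 0.3371
κ = (pₒ − pₑ)/(1 − pₑ) = (0.5605 − 0.3371)/(1 − 0.3371) = 0.337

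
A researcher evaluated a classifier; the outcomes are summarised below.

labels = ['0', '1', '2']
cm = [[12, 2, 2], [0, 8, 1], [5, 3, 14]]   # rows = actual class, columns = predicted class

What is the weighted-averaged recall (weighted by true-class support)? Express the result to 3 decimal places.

0.723

Per-class recall (TP/(TP+FN)):
  0: TP=12, FN=2+2=4 → 12/16 = 0.7500
  1: TP=8, FN=0+1=1 → 8/9 = 0.8889
  2: TP=14, FN=5+3=8 → 14/22 = 0.6364
Weighted-recall = Σ (supportᵢ/N)·recallᵢ with N=47: (16/47)·0.7500 + (9/47)·0.8889 + (22/47)·0.6364 = 0.723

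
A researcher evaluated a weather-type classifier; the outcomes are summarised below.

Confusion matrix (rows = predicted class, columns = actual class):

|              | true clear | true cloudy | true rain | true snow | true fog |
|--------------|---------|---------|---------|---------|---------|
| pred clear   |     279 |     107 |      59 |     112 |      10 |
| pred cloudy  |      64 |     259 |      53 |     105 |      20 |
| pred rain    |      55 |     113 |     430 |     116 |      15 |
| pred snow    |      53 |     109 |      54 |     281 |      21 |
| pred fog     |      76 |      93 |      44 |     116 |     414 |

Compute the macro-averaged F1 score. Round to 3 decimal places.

Per-class F1 score (2·TP/(2·TP+FP+FN)):
  clear: TP=279, FP=107+59+112+10=288, FN=64+55+53+76=248 → 558/1094 = 0.5101
  cloudy: TP=259, FP=64+53+105+20=242, FN=107+113+109+93=422 → 518/1182 = 0.4382
  rain: TP=430, FP=55+113+116+15=299, FN=59+53+54+44=210 → 860/1369 = 0.6282
  snow: TP=281, FP=53+109+54+21=237, FN=112+105+116+116=449 → 562/1248 = 0.4503
  fog: TP=414, FP=76+93+44+116=329, FN=10+20+15+21=66 → 828/1223 = 0.6770
Macro-F1 score = mean = (0.5101 + 0.4382 + 0.6282 + 0.4503 + 0.6770) / 5 = 0.541

0.541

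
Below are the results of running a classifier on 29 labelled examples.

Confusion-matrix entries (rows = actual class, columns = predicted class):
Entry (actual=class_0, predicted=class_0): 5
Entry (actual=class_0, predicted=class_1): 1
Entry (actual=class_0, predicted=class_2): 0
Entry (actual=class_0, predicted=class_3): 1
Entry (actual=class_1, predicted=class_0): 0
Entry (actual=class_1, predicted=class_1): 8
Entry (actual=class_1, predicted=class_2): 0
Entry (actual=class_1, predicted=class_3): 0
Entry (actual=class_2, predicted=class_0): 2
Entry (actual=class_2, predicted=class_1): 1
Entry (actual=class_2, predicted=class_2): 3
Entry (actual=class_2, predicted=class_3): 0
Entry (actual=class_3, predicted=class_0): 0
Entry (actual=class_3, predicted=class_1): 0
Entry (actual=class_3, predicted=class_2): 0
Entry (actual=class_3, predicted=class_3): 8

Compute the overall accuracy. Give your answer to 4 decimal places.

0.8276

Accuracy = trace / total = (5+8+3+8=24) / 29 = 24/29 = 0.8276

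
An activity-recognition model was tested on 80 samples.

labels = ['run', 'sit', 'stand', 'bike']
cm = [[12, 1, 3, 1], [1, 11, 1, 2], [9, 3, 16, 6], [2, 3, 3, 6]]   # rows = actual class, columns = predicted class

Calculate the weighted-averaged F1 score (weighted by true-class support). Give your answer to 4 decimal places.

0.5604

Per-class F1 score (2·TP/(2·TP+FP+FN)):
  run: TP=12, FP=1+9+2=12, FN=1+3+1=5 → 24/41 = 0.58537
  sit: TP=11, FP=1+3+3=7, FN=1+1+2=4 → 22/33 = 0.66667
  stand: TP=16, FP=3+1+3=7, FN=9+3+6=18 → 32/57 = 0.56140
  bike: TP=6, FP=1+2+6=9, FN=2+3+3=8 → 12/29 = 0.41379
Weighted-F1 score = Σ (supportᵢ/N)·F1 scoreᵢ with N=80: (17/80)·0.58537 + (15/80)·0.66667 + (34/80)·0.56140 + (14/80)·0.41379 = 0.5604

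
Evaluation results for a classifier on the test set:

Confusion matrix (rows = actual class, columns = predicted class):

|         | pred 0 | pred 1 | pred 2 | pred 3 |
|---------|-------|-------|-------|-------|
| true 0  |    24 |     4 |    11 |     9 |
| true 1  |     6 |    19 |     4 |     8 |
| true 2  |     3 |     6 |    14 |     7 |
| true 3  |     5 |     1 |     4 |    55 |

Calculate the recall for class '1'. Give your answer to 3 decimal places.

recall = TP/(TP+FN).
1: TP=19, FN=6+4+8=18 → 19/37 = 0.5135

0.514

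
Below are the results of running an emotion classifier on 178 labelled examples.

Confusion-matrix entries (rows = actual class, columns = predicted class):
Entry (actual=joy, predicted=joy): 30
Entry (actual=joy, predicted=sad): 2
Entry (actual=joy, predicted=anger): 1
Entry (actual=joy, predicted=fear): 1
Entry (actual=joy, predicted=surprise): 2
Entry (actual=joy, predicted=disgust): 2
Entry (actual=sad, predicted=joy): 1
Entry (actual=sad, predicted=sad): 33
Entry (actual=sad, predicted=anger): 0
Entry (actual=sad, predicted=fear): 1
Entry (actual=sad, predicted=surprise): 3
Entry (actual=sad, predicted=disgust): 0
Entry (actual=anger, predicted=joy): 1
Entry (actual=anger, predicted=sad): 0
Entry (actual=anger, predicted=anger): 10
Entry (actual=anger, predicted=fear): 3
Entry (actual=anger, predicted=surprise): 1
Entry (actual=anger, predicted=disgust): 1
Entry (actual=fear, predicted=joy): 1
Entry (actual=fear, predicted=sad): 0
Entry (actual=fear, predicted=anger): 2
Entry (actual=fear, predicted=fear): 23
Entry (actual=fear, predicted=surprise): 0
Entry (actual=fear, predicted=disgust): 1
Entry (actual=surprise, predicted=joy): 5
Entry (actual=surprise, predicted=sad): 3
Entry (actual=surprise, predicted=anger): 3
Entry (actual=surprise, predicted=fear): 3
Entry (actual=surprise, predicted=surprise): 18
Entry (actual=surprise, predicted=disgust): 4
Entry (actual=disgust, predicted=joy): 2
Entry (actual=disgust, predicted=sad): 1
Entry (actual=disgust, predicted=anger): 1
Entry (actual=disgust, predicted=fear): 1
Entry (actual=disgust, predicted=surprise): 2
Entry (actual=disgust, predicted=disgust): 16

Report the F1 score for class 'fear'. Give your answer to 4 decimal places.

Treat 'fear' as positive and all other classes as negative.
F1 score = 2·TP/(2·TP+FP+FN).
fear: TP=23, FP=1+1+3+3+1=9, FN=1+0+2+0+1=4 → 46/59 = 0.77966

0.7797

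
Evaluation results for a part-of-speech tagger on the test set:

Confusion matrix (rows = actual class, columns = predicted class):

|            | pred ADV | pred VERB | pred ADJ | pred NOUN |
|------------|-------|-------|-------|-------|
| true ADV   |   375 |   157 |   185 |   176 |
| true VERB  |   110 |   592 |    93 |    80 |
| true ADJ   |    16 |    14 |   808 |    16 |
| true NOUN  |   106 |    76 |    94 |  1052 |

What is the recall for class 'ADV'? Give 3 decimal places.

Treat 'ADV' as positive and all other classes as negative.
recall = TP/(TP+FN).
ADV: TP=375, FN=157+185+176=518 → 375/893 = 0.4199

0.420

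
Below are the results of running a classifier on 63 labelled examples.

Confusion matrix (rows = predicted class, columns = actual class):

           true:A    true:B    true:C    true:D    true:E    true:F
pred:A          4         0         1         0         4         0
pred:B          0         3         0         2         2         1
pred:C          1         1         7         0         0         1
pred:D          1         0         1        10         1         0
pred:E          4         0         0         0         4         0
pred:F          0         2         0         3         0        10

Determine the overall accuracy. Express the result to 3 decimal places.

Accuracy = trace / total = (4+3+7+10+4+10=38) / 63 = 38/63 = 0.603

0.603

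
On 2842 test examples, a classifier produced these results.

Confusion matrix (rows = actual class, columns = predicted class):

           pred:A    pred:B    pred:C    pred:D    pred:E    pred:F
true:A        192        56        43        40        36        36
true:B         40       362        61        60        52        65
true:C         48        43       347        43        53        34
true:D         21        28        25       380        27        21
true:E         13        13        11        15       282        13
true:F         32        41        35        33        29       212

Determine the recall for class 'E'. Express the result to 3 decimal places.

One-vs-rest for 'E': TP = diagonal; FP = other classes predicted 'E'; FN = 'E' predicted as other.
recall = TP/(TP+FN).
E: TP=282, FN=13+13+11+15+13=65 → 282/347 = 0.8127

0.813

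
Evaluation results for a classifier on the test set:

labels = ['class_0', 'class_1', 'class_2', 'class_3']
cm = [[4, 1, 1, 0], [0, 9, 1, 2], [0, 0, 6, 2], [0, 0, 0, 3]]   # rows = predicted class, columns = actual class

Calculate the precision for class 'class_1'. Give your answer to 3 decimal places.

0.750

Take TP from the diagonal, FP from the rest of the 'class_1' prediction marginal, FN from the rest of the 'class_1' actual marginal.
precision = TP/(TP+FP).
class_1: TP=9, FP=0+1+2=3 → 9/12 = 0.7500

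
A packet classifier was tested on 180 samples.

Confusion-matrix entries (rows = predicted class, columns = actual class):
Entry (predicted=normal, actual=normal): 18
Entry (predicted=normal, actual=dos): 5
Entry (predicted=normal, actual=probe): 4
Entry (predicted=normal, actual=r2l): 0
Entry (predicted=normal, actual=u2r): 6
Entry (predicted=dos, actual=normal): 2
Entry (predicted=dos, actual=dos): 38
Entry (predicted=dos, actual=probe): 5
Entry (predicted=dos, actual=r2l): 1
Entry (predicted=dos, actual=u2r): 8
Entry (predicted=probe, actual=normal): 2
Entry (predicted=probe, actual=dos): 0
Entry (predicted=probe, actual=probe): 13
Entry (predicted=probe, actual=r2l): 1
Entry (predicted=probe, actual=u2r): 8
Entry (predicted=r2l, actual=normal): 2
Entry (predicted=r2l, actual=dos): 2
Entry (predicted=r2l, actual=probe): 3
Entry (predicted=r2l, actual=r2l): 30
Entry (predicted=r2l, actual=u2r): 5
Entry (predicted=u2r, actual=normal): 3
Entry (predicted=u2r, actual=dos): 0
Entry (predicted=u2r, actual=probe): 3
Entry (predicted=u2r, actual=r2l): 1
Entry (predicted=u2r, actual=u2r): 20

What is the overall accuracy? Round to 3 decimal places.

Accuracy = trace / total = (18+38+13+30+20=119) / 180 = 119/180 = 0.661

0.661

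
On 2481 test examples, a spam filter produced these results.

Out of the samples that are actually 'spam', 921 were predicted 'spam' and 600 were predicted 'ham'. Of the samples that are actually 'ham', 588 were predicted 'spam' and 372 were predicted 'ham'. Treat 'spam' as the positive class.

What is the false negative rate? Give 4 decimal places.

0.3945

FNR = FN/(FN+TP) = 600/(600+921) = 0.3945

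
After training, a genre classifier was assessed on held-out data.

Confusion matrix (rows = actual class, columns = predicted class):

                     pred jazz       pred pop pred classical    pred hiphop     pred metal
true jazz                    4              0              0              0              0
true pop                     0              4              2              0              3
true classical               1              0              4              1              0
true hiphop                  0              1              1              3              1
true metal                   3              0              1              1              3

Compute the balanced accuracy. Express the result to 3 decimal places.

Balanced accuracy = mean of per-class recall.
  jazz: recall = 4/4 = 1.0000
  pop: recall = 4/9 = 0.4444
  classical: recall = 4/6 = 0.6667
  hiphop: recall = 3/6 = 0.5000
  metal: recall = 3/8 = 0.3750
Mean = (1.0000 + 0.4444 + 0.6667 + 0.5000 + 0.3750) / 5 = 0.597

0.597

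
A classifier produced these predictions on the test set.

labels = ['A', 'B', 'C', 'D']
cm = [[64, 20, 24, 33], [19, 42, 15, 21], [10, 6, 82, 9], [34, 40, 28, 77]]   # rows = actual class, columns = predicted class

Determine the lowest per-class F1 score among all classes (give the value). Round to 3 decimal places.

0.410

Per-class F1 score (2·TP/(2·TP+FP+FN)):
  A: TP=64, FP=19+10+34=63, FN=20+24+33=77 → 128/268 = 0.4776
  B: TP=42, FP=20+6+40=66, FN=19+15+21=55 → 84/205 = 0.4098
  C: TP=82, FP=24+15+28=67, FN=10+6+9=25 → 164/256 = 0.6406
  D: TP=77, FP=33+21+9=63, FN=34+40+28=102 → 154/319 = 0.4828
Lowest is class 'B' with F1 score = 0.410.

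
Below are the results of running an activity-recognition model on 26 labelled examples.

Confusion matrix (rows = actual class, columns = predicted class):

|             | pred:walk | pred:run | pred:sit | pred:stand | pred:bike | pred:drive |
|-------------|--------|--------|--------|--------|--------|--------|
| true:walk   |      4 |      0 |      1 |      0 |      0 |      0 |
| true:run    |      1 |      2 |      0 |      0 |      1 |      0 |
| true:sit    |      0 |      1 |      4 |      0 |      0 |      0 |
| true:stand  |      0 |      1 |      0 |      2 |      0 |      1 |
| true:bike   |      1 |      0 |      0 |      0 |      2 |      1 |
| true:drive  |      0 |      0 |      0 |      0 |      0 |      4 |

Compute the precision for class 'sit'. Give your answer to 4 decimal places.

0.8000

precision = TP/(TP+FP).
sit: TP=4, FP=1+0+0+0+0=1 → 4/5 = 0.80000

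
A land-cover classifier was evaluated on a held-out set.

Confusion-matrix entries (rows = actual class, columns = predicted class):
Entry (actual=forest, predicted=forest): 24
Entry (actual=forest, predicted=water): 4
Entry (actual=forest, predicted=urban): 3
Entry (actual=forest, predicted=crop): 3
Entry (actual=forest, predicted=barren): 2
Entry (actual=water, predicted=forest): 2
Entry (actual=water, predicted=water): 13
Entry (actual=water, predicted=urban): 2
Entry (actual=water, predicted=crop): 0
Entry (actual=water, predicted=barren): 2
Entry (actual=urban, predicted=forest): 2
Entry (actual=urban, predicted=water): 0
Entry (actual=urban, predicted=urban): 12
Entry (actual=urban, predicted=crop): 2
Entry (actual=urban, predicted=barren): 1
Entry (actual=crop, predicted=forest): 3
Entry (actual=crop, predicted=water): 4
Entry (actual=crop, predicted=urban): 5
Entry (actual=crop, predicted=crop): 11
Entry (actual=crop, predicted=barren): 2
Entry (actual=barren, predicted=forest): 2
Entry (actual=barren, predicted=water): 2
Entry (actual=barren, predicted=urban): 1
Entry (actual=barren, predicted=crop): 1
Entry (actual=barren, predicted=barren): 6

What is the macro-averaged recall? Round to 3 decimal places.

0.599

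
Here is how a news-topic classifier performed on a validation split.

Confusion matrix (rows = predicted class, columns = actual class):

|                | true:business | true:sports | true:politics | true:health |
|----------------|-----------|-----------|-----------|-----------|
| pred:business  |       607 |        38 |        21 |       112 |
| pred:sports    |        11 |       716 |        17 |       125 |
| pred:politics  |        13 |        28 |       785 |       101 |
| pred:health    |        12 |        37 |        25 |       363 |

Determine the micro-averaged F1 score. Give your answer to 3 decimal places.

0.821

Micro-averaging pools counts across classes: ΣTP=2471, ΣFP=540, ΣFN=540.
Micro-F1 score = 2·TP/(2·TP+FP+FN) on pooled counts = 0.821 (equals overall accuracy in single-label multiclass).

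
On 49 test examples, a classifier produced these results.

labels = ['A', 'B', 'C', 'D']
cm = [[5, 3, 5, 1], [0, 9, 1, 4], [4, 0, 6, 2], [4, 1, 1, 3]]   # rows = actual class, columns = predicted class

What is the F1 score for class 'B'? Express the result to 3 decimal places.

0.667

Treat 'B' as positive and all other classes as negative.
F1 score = 2·TP/(2·TP+FP+FN).
B: TP=9, FP=3+0+1=4, FN=0+1+4=5 → 18/27 = 0.6667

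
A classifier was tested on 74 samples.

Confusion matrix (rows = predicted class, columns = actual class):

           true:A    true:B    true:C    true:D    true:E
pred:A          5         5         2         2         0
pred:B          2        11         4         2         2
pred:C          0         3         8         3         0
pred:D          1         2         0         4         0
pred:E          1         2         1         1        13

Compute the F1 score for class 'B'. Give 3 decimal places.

0.500

Treat 'B' as positive and all other classes as negative.
F1 score = 2·TP/(2·TP+FP+FN).
B: TP=11, FP=2+4+2+2=10, FN=5+3+2+2=12 → 22/44 = 0.5000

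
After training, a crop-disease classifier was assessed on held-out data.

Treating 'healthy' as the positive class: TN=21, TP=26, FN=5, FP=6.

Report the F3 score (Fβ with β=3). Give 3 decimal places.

0.836

Fβ = (1+β²)·TP / ((1+β²)·TP + β²·FN + FP), with β²=9
= 10·26 / (10·26 + 9·5 + 6) = 0.836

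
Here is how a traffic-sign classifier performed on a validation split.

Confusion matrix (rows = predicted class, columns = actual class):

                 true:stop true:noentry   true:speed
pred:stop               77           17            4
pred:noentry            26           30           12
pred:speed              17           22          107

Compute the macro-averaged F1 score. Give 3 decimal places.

0.647

Per-class F1 score (2·TP/(2·TP+FP+FN)):
  stop: TP=77, FP=17+4=21, FN=26+17=43 → 154/218 = 0.7064
  noentry: TP=30, FP=26+12=38, FN=17+22=39 → 60/137 = 0.4380
  speed: TP=107, FP=17+22=39, FN=4+12=16 → 214/269 = 0.7955
Macro-F1 score = mean = (0.7064 + 0.4380 + 0.7955) / 3 = 0.647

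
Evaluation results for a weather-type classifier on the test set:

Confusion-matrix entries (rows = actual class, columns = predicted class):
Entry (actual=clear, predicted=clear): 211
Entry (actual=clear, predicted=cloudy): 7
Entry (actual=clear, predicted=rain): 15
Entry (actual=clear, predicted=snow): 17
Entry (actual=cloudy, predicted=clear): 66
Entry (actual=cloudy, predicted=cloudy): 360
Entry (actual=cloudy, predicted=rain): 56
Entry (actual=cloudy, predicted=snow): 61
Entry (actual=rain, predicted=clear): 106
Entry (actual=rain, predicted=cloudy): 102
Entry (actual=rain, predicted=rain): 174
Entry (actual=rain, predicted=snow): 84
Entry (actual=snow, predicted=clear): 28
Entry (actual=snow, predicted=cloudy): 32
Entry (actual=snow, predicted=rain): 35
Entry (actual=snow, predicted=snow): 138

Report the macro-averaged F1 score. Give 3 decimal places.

0.578

Per-class F1 score (2·TP/(2·TP+FP+FN)):
  clear: TP=211, FP=66+106+28=200, FN=7+15+17=39 → 422/661 = 0.6384
  cloudy: TP=360, FP=7+102+32=141, FN=66+56+61=183 → 720/1044 = 0.6897
  rain: TP=174, FP=15+56+35=106, FN=106+102+84=292 → 348/746 = 0.4665
  snow: TP=138, FP=17+61+84=162, FN=28+32+35=95 → 276/533 = 0.5178
Macro-F1 score = mean = (0.6384 + 0.6897 + 0.4665 + 0.5178) / 4 = 0.578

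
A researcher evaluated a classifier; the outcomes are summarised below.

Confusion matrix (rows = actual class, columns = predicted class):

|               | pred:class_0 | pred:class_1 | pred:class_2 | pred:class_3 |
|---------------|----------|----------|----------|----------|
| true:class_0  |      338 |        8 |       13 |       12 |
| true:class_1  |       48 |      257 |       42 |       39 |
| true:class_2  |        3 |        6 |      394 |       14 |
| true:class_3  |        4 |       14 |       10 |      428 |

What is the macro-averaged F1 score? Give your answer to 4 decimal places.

0.8631

Per-class F1 score (2·TP/(2·TP+FP+FN)):
  class_0: TP=338, FP=48+3+4=55, FN=8+13+12=33 → 676/764 = 0.88482
  class_1: TP=257, FP=8+6+14=28, FN=48+42+39=129 → 514/671 = 0.76602
  class_2: TP=394, FP=13+42+10=65, FN=3+6+14=23 → 788/876 = 0.89954
  class_3: TP=428, FP=12+39+14=65, FN=4+14+10=28 → 856/949 = 0.90200
Macro-F1 score = mean = (0.88482 + 0.76602 + 0.89954 + 0.90200) / 4 = 0.8631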